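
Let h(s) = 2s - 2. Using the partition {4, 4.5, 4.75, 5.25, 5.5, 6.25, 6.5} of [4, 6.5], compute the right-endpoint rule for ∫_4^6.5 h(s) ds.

22.5

Subinterval widths: 0.5, 0.25, 0.5, 0.25, 0.75, 0.25.
Right endpoints: 4.5, 4.75, 5.25, 5.5, 6.25, 6.5.
h(4.5) = 7, h(4.75) = 7.5, h(5.25) = 8.5, h(5.5) = 9, h(6.25) = 10.5, h(6.5) = 11.
Sum = Σ Δs_i · h(s_i).
Sum = 22.5.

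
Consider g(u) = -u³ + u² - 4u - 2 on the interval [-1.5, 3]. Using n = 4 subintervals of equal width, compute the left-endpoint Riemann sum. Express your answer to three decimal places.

-9.132

Δu = (3 − (-1.5))/4 = 1.125.
Left endpoints: -1.5, -0.375, 0.75, 1.875.
g(-1.5) = 9.625, g(-0.375) = -157/512, g(0.75) = -4.859375, g(1.875) = -6439/512.
Sum = Δu · [g(-1.5) + g(-0.375) + g(0.75) + g(1.875)].
Sum ≈ -9.132.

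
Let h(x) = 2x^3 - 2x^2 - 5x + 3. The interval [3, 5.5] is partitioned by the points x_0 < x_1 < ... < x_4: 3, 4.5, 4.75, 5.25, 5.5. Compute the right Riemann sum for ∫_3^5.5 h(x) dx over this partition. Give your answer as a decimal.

387.9453125

Subinterval widths: 1.5, 0.25, 0.5, 0.25.
Right endpoints: 4.5, 4.75, 5.25, 5.5.
h(4.5) = 122.25, h(4.75) = 148.46875, h(5.25) = 211.03125, h(5.5) = 247.75.
Sum = Σ Δx_i · h(x_i).
Sum = 387.9453125.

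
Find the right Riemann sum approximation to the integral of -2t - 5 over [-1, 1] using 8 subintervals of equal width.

Δt = (1 − (-1))/8 = 0.25.
Right endpoints: -0.75, -0.5, -0.25, 0, 0.25, 0.5, 0.75, 1.
f(-0.75) = -3.5, f(-0.5) = -4, f(-0.25) = -4.5, f(0) = -5, f(0.25) = -5.5, f(0.5) = -6, f(0.75) = -6.5, f(1) = -7.
Sum = Δt · [f(-0.75) + f(-0.5) + f(-0.25) + ...].
Sum = -10.5.

-10.5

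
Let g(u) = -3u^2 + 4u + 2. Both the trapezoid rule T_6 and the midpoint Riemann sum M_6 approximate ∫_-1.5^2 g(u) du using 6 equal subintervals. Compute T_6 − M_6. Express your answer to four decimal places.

T_6 ≈ -1.470486.
M_6 ≈ -0.577257.
T_6 − M_6 ≈ -0.8932.

-0.8932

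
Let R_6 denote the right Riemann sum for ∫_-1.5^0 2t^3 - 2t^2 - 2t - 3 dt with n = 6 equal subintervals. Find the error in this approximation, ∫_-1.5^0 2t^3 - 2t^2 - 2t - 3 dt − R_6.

-0.9296875

Exact integral: ∫_-1.5^0 f(t) dt = -7.03125.
R_6 = -6.1015625.
Error = -7.03125 − (-6.1015625) = -0.9296875.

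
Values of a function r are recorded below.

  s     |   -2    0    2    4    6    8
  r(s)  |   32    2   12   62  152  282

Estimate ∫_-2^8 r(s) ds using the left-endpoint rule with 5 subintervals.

Δs = 2.
Sum = 2·[32 + 2 + 12 + 62 + 152] = 520.

520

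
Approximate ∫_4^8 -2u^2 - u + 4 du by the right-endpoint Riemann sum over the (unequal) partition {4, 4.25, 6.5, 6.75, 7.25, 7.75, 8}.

Subinterval widths: 0.25, 2.25, 0.25, 0.5, 0.5, 0.25.
Right endpoints: 4.25, 6.5, 6.75, 7.25, 7.75, 8.
f(4.25) = -36.375, f(6.5) = -87, f(6.75) = -93.875, f(7.25) = -108.375, f(7.75) = -123.875, f(8) = -132.
Sum = Σ Δu_i · f(u_i).
Sum = -377.4375.

-377.4375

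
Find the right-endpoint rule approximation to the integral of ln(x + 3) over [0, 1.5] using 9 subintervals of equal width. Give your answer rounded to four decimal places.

2.0060

Δx = (1.5 − 0)/9 = 1/6.
Right endpoints: 1/6, 1/3, 0.5, 2/3, 5/6, 1, 7/6, 4/3, 1.5.
f(1/6) ≈ 1.1527, f(1/3) ≈ 1.2040, f(0.5) ≈ 1.2528, f(2/3) ≈ 1.2993, f(5/6) ≈ 1.3437, f(1) ≈ 1.3863, f(7/6) ≈ 1.4271, f(4/3) ≈ 1.4663, f(1.5) ≈ 1.5041.
Sum = Δx · [f(1/6) + f(1/3) + f(0.5) + ...].
Sum ≈ 2.0060.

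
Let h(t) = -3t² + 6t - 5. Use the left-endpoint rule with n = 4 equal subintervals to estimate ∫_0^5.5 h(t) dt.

Δt = (5.5 − 0)/4 = 1.375.
Left endpoints: 0, 1.375, 2.75, 4.125.
h(0) = -5, h(1.375) = -2.421875, h(2.75) = -11.1875, h(4.125) = -31.296875.
Sum = Δt · [h(0) + h(1.375) + h(2.75) + h(4.125)].
Sum = -68.62109375.

-68.62109375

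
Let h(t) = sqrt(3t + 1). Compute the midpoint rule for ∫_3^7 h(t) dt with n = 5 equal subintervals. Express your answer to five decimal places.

Δt = (7 − 3)/5 = 0.8.
Midpoints: 3.4, 4.2, 5, 5.8, 6.6.
h(3.4) ≈ 3.34664, h(4.2) ≈ 3.68782, h(5) ≈ 4.00000, h(5.8) ≈ 4.28952, h(6.6) ≈ 4.56070.
Sum = Δt · [h(3.4) + h(4.2) + h(5) + h(5.8) + h(6.6)].
Sum ≈ 15.90775.

15.90775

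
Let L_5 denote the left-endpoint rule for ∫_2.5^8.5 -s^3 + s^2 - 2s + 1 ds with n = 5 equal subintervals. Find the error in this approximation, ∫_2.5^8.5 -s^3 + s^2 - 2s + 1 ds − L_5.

-304.38

Exact integral: ∫_2.5^8.5 f(s) ds = -1155.75.
L_5 = -851.37.
Error = -1155.75 − (-851.37) = -304.38.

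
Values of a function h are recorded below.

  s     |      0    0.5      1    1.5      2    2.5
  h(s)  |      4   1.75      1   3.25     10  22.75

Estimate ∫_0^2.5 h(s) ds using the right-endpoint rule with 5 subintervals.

Δs = 0.5.
Sum = 0.5·[1.75 + 1 + 3.25 + 10 + 22.75] = 19.375.

19.375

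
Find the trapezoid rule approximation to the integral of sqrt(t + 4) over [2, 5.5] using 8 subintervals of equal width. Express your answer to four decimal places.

9.7220

Δt = (5.5 − 2)/8 = 0.4375.
f(2) ≈ 2.4495, f(2.4375) ≈ 2.5372, f(2.875) ≈ 2.6220, f(3.3125) ≈ 2.7042, f(3.75) ≈ 2.7839, f(4.1875) ≈ 2.8614, f(4.625) ≈ 2.9368, f(5.0625) ≈ 3.0104, f(5.5) ≈ 3.0822.
T_8 = (Δt/2)·[f(t_0) + 2f(t_1) + ... + 2f(t_{7}) + f(t_8)].
Sum ≈ 9.7220.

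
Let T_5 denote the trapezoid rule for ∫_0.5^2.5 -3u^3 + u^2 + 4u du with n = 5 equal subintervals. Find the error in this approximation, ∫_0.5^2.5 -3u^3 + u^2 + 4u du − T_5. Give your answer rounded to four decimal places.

0.6667

Exact integral: ∫_0.5^2.5 f(u) du ≈ -12.083333.
T_5 = -12.75.
Error ≈ -12.083333 − (-12.75) ≈ 0.6667.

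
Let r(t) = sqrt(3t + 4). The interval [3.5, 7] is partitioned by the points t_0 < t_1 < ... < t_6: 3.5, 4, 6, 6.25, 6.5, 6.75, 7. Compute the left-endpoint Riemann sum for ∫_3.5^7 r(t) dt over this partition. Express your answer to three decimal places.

14.712

Subinterval widths: 0.5, 2, 0.25, 0.25, 0.25, 0.25.
Left endpoints: 3.5, 4, 6, 6.25, 6.5, 6.75.
r(3.5) ≈ 3.808, r(4) ≈ 4.000, r(6) ≈ 4.690, r(6.25) ≈ 4.770, r(6.5) ≈ 4.848, r(6.75) ≈ 4.924.
Sum = Σ Δt_i · r(t_i).
Sum ≈ 14.712.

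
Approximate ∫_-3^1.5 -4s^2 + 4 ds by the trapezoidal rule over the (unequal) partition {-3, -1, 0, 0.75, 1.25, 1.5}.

-28.875

Subinterval widths: 2, 1, 0.75, 0.5, 0.25.
f(-3) = -32, f(-1) = 0, f(0) = 4, f(0.75) = 1.75, f(1.25) = -2.25, f(1.5) = -5.
On each subinterval the trapezoid contributes (Δs_i/2)·[f(s_{i-1}) + f(s_i)].
Sum = -28.875.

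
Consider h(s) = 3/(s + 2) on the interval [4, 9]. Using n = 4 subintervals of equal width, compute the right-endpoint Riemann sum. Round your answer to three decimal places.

Δs = (9 − 4)/4 = 1.25.
Right endpoints: 5.25, 6.5, 7.75, 9.
h(5.25) = 12/29, h(6.5) = 6/17, h(7.75) = 4/13, h(9) = 3/11.
Sum = Δs · [h(5.25) + h(6.5) + h(7.75) + h(9)].
Sum ≈ 1.684.

1.684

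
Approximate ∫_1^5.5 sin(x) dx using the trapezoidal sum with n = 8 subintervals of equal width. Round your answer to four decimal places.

Δx = (5.5 − 1)/8 = 0.5625.
f(1) ≈ 0.8415, f(1.5625) ≈ 1.0000, f(2.125) ≈ 0.8503, f(2.6875) ≈ 0.4386, f(3.25) ≈ -0.1082, f(3.8125) ≈ -0.6217, f(4.375) ≈ -0.9436, f(4.9375) ≈ -0.9748, f(5.5) ≈ -0.7055.
T_8 = (Δx/2)·[f(x_0) + 2f(x_1) + ... + 2f(x_{7}) + f(x_8)].
Sum ≈ -0.1639.

-0.1639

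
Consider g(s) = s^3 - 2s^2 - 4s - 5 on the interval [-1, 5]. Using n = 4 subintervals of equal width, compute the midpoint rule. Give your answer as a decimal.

Δs = (5 − (-1))/4 = 1.5.
Midpoints: -0.25, 1.25, 2.75, 4.25.
g(-0.25) = -4.140625, g(1.25) = -11.171875, g(2.75) = -10.328125, g(4.25) = 18.640625.
Sum = Δs · [g(-0.25) + g(1.25) + g(2.75) + g(4.25)].
Sum = -10.5.

-10.5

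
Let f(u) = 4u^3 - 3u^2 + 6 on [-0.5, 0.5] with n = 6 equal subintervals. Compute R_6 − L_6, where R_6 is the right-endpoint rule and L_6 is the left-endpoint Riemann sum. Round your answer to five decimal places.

R_6 ≈ 5.8194444.
L_6 ≈ 5.6527778.
R_6 − L_6 ≈ 0.16667.

0.16667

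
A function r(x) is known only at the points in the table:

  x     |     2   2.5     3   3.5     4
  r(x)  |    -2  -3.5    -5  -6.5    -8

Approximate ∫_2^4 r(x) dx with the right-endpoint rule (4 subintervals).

-11.5

Δx = 0.5.
Sum = 0.5·[(-3.5) + (-5) + (-6.5) + (-8)] = -11.5.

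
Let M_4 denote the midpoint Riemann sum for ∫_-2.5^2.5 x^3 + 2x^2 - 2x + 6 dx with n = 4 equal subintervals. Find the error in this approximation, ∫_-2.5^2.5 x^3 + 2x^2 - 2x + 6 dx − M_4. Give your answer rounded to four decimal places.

1.3021

Exact integral: ∫_-2.5^2.5 f(x) dx ≈ 50.833333.
M_4 = 49.53125.
Error ≈ 50.833333 − 49.53125 ≈ 1.3021.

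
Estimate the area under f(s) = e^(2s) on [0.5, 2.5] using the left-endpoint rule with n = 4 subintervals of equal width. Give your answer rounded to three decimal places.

42.396

Δs = (2.5 − 0.5)/4 = 0.5.
Left endpoints: 0.5, 1, 1.5, 2.
f(0.5) ≈ 2.718, f(1) ≈ 7.389, f(1.5) ≈ 20.086, f(2) ≈ 54.598.
Sum = Δs · [f(0.5) + f(1) + f(1.5) + f(2)].
Sum ≈ 42.396.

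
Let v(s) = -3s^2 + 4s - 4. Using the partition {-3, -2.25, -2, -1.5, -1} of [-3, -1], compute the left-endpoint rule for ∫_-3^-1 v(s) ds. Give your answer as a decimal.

-59.671875

Subinterval widths: 0.75, 0.25, 0.5, 0.5.
Left endpoints: -3, -2.25, -2, -1.5.
v(-3) = -43, v(-2.25) = -28.1875, v(-2) = -24, v(-1.5) = -16.75.
Sum = Σ Δs_i · v(s_i).
Sum = -59.671875.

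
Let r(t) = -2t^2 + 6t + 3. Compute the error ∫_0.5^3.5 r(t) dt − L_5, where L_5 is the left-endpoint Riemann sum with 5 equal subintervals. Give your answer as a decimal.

Exact integral: ∫_0.5^3.5 r(t) dt = 16.5.
L_5 = 17.94.
Error = 16.5 − 17.94 = -1.44.

-1.44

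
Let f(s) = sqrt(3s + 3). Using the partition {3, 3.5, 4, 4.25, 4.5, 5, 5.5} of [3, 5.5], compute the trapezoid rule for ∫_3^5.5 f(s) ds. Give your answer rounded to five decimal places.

Subinterval widths: 0.5, 0.5, 0.25, 0.25, 0.5, 0.5.
f(3) ≈ 3.46410, f(3.5) ≈ 3.67423, f(4) ≈ 3.87298, f(4.25) ≈ 3.96863, f(4.5) ≈ 4.06202, f(5) ≈ 4.24264, f(5.5) ≈ 4.41588.
On each subinterval the trapezoid contributes (Δs_i/2)·[f(s_{i-1}) + f(s_i)].
Sum ≈ 9.89622.

9.89622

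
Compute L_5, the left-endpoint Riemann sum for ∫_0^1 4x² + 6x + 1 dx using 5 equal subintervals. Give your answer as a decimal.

Δx = (1 − 0)/5 = 0.2.
Left endpoints: 0, 0.2, 0.4, 0.6, 0.8.
f(0) = 1, f(0.2) = 2.36, f(0.4) = 4.04, f(0.6) = 6.04, f(0.8) = 8.36.
Sum = Δx · [f(0) + f(0.2) + f(0.4) + f(0.6) + f(0.8)].
Sum = 4.36.

4.36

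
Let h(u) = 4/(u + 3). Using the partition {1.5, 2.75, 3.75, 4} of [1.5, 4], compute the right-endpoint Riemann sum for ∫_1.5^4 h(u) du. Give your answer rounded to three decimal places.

1.605

Subinterval widths: 1.25, 1, 0.25.
Right endpoints: 2.75, 3.75, 4.
h(2.75) = 16/23, h(3.75) = 16/27, h(4) = 4/7.
Sum = Σ Δu_i · h(u_i).
Sum ≈ 1.605.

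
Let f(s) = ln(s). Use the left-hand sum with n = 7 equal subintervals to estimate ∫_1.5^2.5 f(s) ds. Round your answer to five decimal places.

0.64559

Δs = (2.5 − 1.5)/7 = 1/7.
Left endpoints: 1.5, 23/14, 25/14, 27/14, 29/14, 31/14, 33/14.
f(1.5) ≈ 0.40547, f(23/14) ≈ 0.49644, f(25/14) ≈ 0.57982, f(27/14) ≈ 0.65678, f(29/14) ≈ 0.72824, f(31/14) ≈ 0.79493, f(33/14) ≈ 0.85745.
Sum = Δs · [f(1.5) + f(23/14) + f(25/14) + ...].
Sum ≈ 0.64559.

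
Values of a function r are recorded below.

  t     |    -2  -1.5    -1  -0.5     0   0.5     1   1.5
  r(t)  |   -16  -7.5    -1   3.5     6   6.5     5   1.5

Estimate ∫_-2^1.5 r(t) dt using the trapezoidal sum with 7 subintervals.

2.625

Δt = 0.5.
T_7 = (0.5/2)·[(-16) + 2·(-7.5) + 2·(-1) + 2·3.5 + 2·6 + 2·6.5 + 2·5 + 1.5] = 2.625.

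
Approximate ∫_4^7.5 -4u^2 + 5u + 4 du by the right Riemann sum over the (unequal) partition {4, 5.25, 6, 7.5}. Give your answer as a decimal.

-457.75

Subinterval widths: 1.25, 0.75, 1.5.
Right endpoints: 5.25, 6, 7.5.
f(5.25) = -80, f(6) = -110, f(7.5) = -183.5.
Sum = Σ Δu_i · f(u_i).
Sum = -457.75.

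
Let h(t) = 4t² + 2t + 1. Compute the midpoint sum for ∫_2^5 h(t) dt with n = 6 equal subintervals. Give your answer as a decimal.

179.75

Δt = (5 − 2)/6 = 0.5.
Midpoints: 2.25, 2.75, 3.25, 3.75, 4.25, 4.75.
h(2.25) = 25.75, h(2.75) = 36.75, h(3.25) = 49.75, h(3.75) = 64.75, h(4.25) = 81.75, h(4.75) = 100.75.
Sum = Δt · [h(2.25) + h(2.75) + h(3.25) + ...].
Sum = 179.75.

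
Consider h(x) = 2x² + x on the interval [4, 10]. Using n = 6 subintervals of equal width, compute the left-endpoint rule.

581

Δx = (10 − 4)/6 = 1.
Left endpoints: 4, 5, 6, 7, 8, 9.
h(4) = 36, h(5) = 55, h(6) = 78, h(7) = 105, h(8) = 136, h(9) = 171.
Sum = Δx · [h(4) + h(5) + h(6) + ...].
Sum = 581.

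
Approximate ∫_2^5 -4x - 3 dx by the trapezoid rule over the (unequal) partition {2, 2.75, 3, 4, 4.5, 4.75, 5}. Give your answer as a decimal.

Subinterval widths: 0.75, 0.25, 1, 0.5, 0.25, 0.25.
f(2) = -11, f(2.75) = -14, f(3) = -15, f(4) = -19, f(4.5) = -21, f(4.75) = -22, f(5) = -23.
On each subinterval the trapezoid contributes (Δx_i/2)·[f(x_{i-1}) + f(x_i)].
Sum = -51.

-51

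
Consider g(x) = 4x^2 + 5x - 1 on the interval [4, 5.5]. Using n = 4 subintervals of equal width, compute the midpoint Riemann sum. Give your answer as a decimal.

Δx = (5.5 − 4)/4 = 0.375.
Midpoints: 4.1875, 4.5625, 4.9375, 5.3125.
g(4.1875) = 90.078125, g(4.5625) = 105.078125, g(4.9375) = 121.203125, g(5.3125) = 138.453125.
Sum = Δx · [g(4.1875) + g(4.5625) + g(4.9375) + g(5.3125)].
Sum = 170.5546875.

170.5546875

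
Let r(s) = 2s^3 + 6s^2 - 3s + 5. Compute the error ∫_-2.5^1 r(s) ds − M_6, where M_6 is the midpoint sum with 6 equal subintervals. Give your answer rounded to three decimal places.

Exact integral: ∫_-2.5^1 r(s) ds = 39.59375.
M_6 ≈ 39.44488.
Error ≈ 39.59375 − 39.44488 ≈ 0.149.

0.149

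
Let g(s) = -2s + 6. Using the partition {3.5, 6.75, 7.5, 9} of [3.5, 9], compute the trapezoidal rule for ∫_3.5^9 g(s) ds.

Subinterval widths: 3.25, 0.75, 1.5.
g(3.5) = -1, g(6.75) = -7.5, g(7.5) = -9, g(9) = -12.
On each subinterval the trapezoid contributes (Δs_i/2)·[g(s_{i-1}) + g(s_i)].
Sum = -35.75.

-35.75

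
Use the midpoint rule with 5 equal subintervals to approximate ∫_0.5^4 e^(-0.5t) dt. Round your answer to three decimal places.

Δt = (4 − 0.5)/5 = 0.7.
Midpoints: 0.85, 1.55, 2.25, 2.95, 3.65.
f(0.85) ≈ 0.654, f(1.55) ≈ 0.461, f(2.25) ≈ 0.325, f(2.95) ≈ 0.229, f(3.65) ≈ 0.161.
Sum = Δt · [f(0.85) + f(1.55) + f(2.25) + f(2.95) + f(3.65)].
Sum ≈ 1.280.

1.280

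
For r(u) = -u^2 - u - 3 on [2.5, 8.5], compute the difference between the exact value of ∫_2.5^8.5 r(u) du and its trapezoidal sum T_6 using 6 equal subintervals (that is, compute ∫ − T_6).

1

Exact integral: ∫_2.5^8.5 r(u) du = -250.5.
T_6 = -251.5.
Error = -250.5 − (-251.5) = 1.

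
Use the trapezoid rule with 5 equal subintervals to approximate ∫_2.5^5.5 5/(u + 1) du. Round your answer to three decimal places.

3.104

Δu = (5.5 − 2.5)/5 = 0.6.
f(2.5) = 10/7, f(3.1) = 50/41, f(3.7) = 50/47, f(4.3) = 50/53, f(4.9) = 50/59, f(5.5) = 10/13.
T_5 = (Δu/2)·[f(u_0) + 2f(u_1) + ... + 2f(u_{4}) + f(u_5)].
Sum ≈ 3.104.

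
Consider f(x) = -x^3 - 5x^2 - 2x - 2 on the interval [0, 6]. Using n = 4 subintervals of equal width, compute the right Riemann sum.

-1069.5

Δx = (6 − 0)/4 = 1.5.
Right endpoints: 1.5, 3, 4.5, 6.
f(1.5) = -19.625, f(3) = -80, f(4.5) = -203.375, f(6) = -410.
Sum = Δx · [f(1.5) + f(3) + f(4.5) + f(6)].
Sum = -1069.5.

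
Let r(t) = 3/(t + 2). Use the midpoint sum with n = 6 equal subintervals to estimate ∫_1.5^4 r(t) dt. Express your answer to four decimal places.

1.6158

Δt = (4 − 1.5)/6 = 5/12.
Midpoints: 41/24, 2.125, 61/24, 71/24, 3.375, 91/24.
r(41/24) = 72/89, r(2.125) = 8/11, r(61/24) = 72/109, r(71/24) = 72/119, r(3.375) = 24/43, r(91/24) = 72/139.
Sum = Δt · [r(41/24) + r(2.125) + r(61/24) + ...].
Sum ≈ 1.6158.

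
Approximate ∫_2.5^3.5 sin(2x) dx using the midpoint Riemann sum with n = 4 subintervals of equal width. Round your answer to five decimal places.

-0.23759

Δx = (3.5 − 2.5)/4 = 0.25.
Midpoints: 2.625, 2.875, 3.125, 3.375.
f(2.625) ≈ -0.85893, f(2.875) ≈ -0.50828, f(3.125) ≈ -0.03318, f(3.375) ≈ 0.45004.
Sum = Δx · [f(2.625) + f(2.875) + f(3.125) + f(3.375)].
Sum ≈ -0.23759.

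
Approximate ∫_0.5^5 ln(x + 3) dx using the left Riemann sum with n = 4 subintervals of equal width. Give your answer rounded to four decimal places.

Δx = (5 − 0.5)/4 = 1.125.
Left endpoints: 0.5, 1.625, 2.75, 3.875.
f(0.5) ≈ 1.2528, f(1.625) ≈ 1.5315, f(2.75) ≈ 1.7492, f(3.875) ≈ 1.9279.
Sum = Δx · [f(0.5) + f(1.625) + f(2.75) + f(3.875)].
Sum ≈ 7.2690.

7.2690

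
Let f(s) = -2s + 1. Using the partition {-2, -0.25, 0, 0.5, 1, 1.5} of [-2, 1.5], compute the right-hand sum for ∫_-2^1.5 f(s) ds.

1.375

Subinterval widths: 1.75, 0.25, 0.5, 0.5, 0.5.
Right endpoints: -0.25, 0, 0.5, 1, 1.5.
f(-0.25) = 1.5, f(0) = 1, f(0.5) = 0, f(1) = -1, f(1.5) = -2.
Sum = Σ Δs_i · f(s_i).
Sum = 1.375.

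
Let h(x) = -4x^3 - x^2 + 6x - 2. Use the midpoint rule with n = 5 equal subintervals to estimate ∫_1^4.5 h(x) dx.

-383.495

Δx = (4.5 − 1)/5 = 0.7.
Midpoints: 1.35, 2.05, 2.75, 3.45, 4.15.
h(1.35) = -5.564, h(2.05) = -28.363, h(2.75) = -76.25, h(3.45) = -157.457, h(4.15) = -280.216.
Sum = Δx · [h(1.35) + h(2.05) + h(2.75) + h(3.45) + h(4.15)].
Sum = -383.495.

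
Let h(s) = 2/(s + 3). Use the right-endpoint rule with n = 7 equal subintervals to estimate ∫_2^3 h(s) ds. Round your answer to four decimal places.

Δs = (3 − 2)/7 = 1/7.
Right endpoints: 15/7, 16/7, 17/7, 18/7, 19/7, 20/7, 3.
h(15/7) = 7/18, h(16/7) = 14/37, h(17/7) = 7/19, h(18/7) = 14/39, h(19/7) = 0.35, h(20/7) = 14/41, h(3) = 1/3.
Sum = Δs · [h(15/7) + h(16/7) + h(17/7) + ...].
Sum ≈ 0.3599.

0.3599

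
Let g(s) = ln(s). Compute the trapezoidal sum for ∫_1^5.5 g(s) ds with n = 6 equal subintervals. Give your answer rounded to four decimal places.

Δs = (5.5 − 1)/6 = 0.75.
g(1) ≈ 0.0000, g(1.75) ≈ 0.5596, g(2.5) ≈ 0.9163, g(3.25) ≈ 1.1787, g(4) ≈ 1.3863, g(4.75) ≈ 1.5581, g(5.5) ≈ 1.7047.
T_6 = (Δs/2)·[g(s_0) + 2g(s_1) + ... + 2g(s_{5}) + g(s_6)].
Sum ≈ 4.8385.

4.8385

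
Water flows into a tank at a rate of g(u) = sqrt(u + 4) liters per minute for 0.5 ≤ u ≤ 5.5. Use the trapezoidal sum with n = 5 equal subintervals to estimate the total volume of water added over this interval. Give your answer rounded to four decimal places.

Δu = (5.5 − 0.5)/5 = 1.
g(0.5) ≈ 2.1213, g(1.5) ≈ 2.3452, g(2.5) ≈ 2.5495, g(3.5) ≈ 2.7386, g(4.5) ≈ 2.9155, g(5.5) ≈ 3.0822.
T_5 = (Δu/2)·[g(u_0) + 2g(u_1) + ... + 2g(u_{4}) + g(u_5)].
Sum ≈ 13.1506.

13.1506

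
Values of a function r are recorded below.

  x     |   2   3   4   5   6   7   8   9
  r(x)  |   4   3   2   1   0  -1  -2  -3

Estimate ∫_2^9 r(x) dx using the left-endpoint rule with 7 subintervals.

Δx = 1.
Sum = 1·[4 + 3 + 2 + 1 + 0 + (-1) + (-2)] = 7.

7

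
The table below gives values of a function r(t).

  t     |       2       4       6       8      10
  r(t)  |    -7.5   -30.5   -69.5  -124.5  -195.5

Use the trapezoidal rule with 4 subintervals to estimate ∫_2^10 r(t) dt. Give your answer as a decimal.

-652

Δt = 2.
T_4 = (2/2)·[(-7.5) + 2·(-30.5) + 2·(-69.5) + 2·(-124.5) + (-195.5)] = -652.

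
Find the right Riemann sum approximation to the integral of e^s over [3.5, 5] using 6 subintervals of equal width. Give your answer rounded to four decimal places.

Δs = (5 − 3.5)/6 = 0.25.
Right endpoints: 3.75, 4, 4.25, 4.5, 4.75, 5.
f(3.75) ≈ 42.5211, f(4) ≈ 54.5982, f(4.25) ≈ 70.1054, f(4.5) ≈ 90.0171, f(4.75) ≈ 115.5843, f(5) ≈ 148.4132.
Sum = Δs · [f(3.75) + f(4) + f(4.25) + ...].
Sum ≈ 130.3098.

130.3098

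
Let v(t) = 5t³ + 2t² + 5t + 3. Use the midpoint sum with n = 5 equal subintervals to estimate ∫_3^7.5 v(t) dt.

4224.1753125

Δt = (7.5 − 3)/5 = 0.9.
Midpoints: 3.45, 4.35, 5.25, 6.15, 7.05.
v(3.45) = 249.373125, v(4.35) = 474.159375, v(5.25) = 807.890625, v(6.15) = 1272.436875, v(7.05) = 1889.668125.
Sum = Δt · [v(3.45) + v(4.35) + v(5.25) + v(6.15) + v(7.05)].
Sum = 4224.1753125.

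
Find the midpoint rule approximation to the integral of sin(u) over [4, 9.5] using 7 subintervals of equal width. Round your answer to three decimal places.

0.353

Δu = (9.5 − 4)/7 = 11/14.
Midpoints: 123/28, 145/28, 167/28, 6.75, 211/28, 233/28, 255/28.
f(123/28) ≈ -0.949, f(145/28) ≈ -0.893, f(167/28) ≈ -0.314, f(6.75) ≈ 0.450, f(211/28) ≈ 0.950, f(233/28) ≈ 0.893, f(255/28) ≈ 0.312.
Sum = Δu · [f(123/28) + f(145/28) + f(167/28) + ...].
Sum ≈ 0.353.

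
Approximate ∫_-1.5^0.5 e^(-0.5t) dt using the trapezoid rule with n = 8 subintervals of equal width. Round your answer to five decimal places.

Δt = (0.5 − (-1.5))/8 = 0.25.
f(-1.5) ≈ 2.11700, f(-1.25) ≈ 1.86825, f(-1) ≈ 1.64872, f(-0.75) ≈ 1.45499, f(-0.5) ≈ 1.28403, f(-0.25) ≈ 1.13315, f(0) ≈ 1.00000, f(0.25) ≈ 0.88250, f(0.5) ≈ 0.77880.
T_8 = (Δt/2)·[f(t_0) + 2f(t_1) + ... + 2f(t_{7}) + f(t_8)].
Sum ≈ 2.67988.

2.67988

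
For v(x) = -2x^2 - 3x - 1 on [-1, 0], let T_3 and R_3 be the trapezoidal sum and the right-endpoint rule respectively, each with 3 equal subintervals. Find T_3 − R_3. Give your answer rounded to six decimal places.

0.166667

T_3 ≈ -0.20370370.
R_3 ≈ -0.37037037.
T_3 − R_3 ≈ 0.166667.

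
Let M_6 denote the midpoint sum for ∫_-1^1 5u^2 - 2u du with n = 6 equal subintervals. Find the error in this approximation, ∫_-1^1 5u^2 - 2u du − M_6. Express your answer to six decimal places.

0.092593

Exact integral: ∫_-1^1 f(u) du ≈ 3.33333333.
M_6 ≈ 3.24074074.
Error ≈ 3.33333333 − 3.24074074 ≈ 0.092593.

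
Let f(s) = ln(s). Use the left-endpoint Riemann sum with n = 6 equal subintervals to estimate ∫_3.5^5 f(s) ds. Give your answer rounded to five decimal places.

2.11749

Δs = (5 − 3.5)/6 = 0.25.
Left endpoints: 3.5, 3.75, 4, 4.25, 4.5, 4.75.
f(3.5) ≈ 1.25276, f(3.75) ≈ 1.32176, f(4) ≈ 1.38629, f(4.25) ≈ 1.44692, f(4.5) ≈ 1.50408, f(4.75) ≈ 1.55814.
Sum = Δs · [f(3.5) + f(3.75) + f(4) + ...].
Sum ≈ 2.11749.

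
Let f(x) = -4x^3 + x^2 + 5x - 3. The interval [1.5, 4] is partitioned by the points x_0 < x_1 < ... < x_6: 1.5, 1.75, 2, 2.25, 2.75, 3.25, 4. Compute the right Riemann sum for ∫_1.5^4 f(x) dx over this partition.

Subinterval widths: 0.25, 0.25, 0.25, 0.5, 0.5, 0.75.
Right endpoints: 1.75, 2, 2.25, 2.75, 3.25, 4.
f(1.75) = -12.625, f(2) = -21, f(2.25) = -32.25, f(2.75) = -64.875, f(3.25) = -113.5, f(4) = -223.
Sum = Σ Δx_i · f(x_i).
Sum = -272.90625.

-272.90625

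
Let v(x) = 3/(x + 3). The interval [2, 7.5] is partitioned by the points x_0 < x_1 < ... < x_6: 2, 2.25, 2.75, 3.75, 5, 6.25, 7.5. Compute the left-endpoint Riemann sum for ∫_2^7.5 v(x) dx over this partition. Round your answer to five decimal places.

Subinterval widths: 0.25, 0.5, 1, 1.25, 1.25, 1.25.
Left endpoints: 2, 2.25, 2.75, 3.75, 5, 6.25.
v(2) = 0.6, v(2.25) = 4/7, v(2.75) = 12/23, v(3.75) = 4/9, v(5) = 0.375, v(6.25) = 12/37.
Sum = Σ Δx_i · v(x_i).
Sum ≈ 2.38716.

2.38716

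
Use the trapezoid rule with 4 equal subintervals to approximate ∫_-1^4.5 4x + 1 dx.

44

Δx = (4.5 − (-1))/4 = 1.375.
f(-1) = -3, f(0.375) = 2.5, f(1.75) = 8, f(3.125) = 13.5, f(4.5) = 19.
T_4 = (Δx/2)·[f(x_0) + 2f(x_1) + 2f(x_2) + 2f(x_3) + f(x_4)].
Sum = 44.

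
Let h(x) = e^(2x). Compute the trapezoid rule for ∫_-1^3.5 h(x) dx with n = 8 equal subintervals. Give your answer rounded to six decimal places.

604.887960

Δx = (3.5 − (-1))/8 = 0.5625.
h(-1) ≈ 0.135335, h(-0.4375) ≈ 0.416862, h(0.125) ≈ 1.284025, h(0.6875) ≈ 3.955077, h(1.25) ≈ 12.182494, h(1.8125) ≈ 37.524723, h(2.375) ≈ 115.584285, h(2.9375) ≈ 356.024661, h(3.5) ≈ 1096.633158.
T_8 = (Δx/2)·[h(x_0) + 2h(x_1) + ... + 2h(x_{7}) + h(x_8)].
Sum ≈ 604.887960.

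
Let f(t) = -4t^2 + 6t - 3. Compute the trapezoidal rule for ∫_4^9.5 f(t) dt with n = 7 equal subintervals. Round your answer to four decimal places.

Δt = (9.5 − 4)/7 = 11/14.
f(4) = -43, f(67/14) = -3229/49, f(39/7) = -4593/49, f(89/14) = -6199/49, f(50/7) = -8047/49, f(111/14) = -10137/49, f(61/7) = -12469/49, f(9.5) = -307.
T_7 = (Δt/2)·[f(t_0) + 2f(t_1) + ... + 2f(t_{6}) + f(t_7)].
Sum ≈ -853.8469.

-853.8469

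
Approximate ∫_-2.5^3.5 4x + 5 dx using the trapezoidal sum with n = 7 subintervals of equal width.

42

Δx = (3.5 − (-2.5))/7 = 6/7.
f(-2.5) = -5, f(-23/14) = -11/7, f(-11/14) = 13/7, f(1/14) = 37/7, f(13/14) = 61/7, f(25/14) = 85/7, f(37/14) = 109/7, f(3.5) = 19.
T_7 = (Δx/2)·[f(x_0) + 2f(x_1) + ... + 2f(x_{6}) + f(x_7)].
Sum = 42.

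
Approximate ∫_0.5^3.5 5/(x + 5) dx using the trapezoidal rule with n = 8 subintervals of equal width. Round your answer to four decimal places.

Δx = (3.5 − 0.5)/8 = 0.375.
f(0.5) = 10/11, f(0.875) = 40/47, f(1.25) = 0.8, f(1.625) = 40/53, f(2) = 5/7, f(2.375) = 40/59, f(2.75) = 20/31, f(3.125) = 8/13, f(3.5) = 10/17.
T_8 = (Δx/2)·[f(x_0) + 2f(x_1) + ... + 2f(x_{7}) + f(x_8)].
Sum ≈ 2.1777.

2.1777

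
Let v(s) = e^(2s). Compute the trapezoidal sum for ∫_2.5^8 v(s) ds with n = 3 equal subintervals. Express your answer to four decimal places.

8572810.0138

Δs = (8 − 2.5)/3 = 11/6.
v(2.5) ≈ 148.4132, v(13/3) ≈ 5806.1133, v(37/6) ≈ 227142.6091, v(8) ≈ 8886110.5205.
T_3 = (Δs/2)·[v(s_0) + 2v(s_1) + 2v(s_2) + v(s_3)].
Sum ≈ 8572810.0138.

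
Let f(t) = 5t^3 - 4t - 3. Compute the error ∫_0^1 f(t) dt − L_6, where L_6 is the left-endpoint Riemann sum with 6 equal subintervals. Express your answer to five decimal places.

Exact integral: ∫_0^1 f(t) dt = -3.75.
L_6 ≈ -3.7986111.
Error ≈ -3.75 − (-3.7986111) ≈ 0.04861.

0.04861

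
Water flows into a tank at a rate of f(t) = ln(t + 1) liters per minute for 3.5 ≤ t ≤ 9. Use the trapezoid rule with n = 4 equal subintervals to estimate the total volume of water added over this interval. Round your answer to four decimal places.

Δt = (9 − 3.5)/4 = 1.375.
f(3.5) ≈ 1.5041, f(4.875) ≈ 1.7707, f(6.25) ≈ 1.9810, f(7.625) ≈ 2.1547, f(9) ≈ 2.3026.
T_4 = (Δt/2)·[f(t_0) + 2f(t_1) + 2f(t_2) + 2f(t_3) + f(t_4)].
Sum ≈ 10.7383.

10.7383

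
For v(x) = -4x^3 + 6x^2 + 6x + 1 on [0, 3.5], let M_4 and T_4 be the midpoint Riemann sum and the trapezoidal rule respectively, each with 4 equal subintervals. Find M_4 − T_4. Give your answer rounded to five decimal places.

10.04883

M_4 ≈ -20.7128906.
T_4 = -30.76171875.
M_4 − T_4 ≈ 10.04883.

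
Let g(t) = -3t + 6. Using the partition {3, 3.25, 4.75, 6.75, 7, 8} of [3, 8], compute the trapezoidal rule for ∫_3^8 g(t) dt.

Subinterval widths: 0.25, 1.5, 2, 0.25, 1.
g(3) = -3, g(3.25) = -3.75, g(4.75) = -8.25, g(6.75) = -14.25, g(7) = -15, g(8) = -18.
On each subinterval the trapezoid contributes (Δt_i/2)·[g(t_{i-1}) + g(t_i)].
Sum = -52.5.

-52.5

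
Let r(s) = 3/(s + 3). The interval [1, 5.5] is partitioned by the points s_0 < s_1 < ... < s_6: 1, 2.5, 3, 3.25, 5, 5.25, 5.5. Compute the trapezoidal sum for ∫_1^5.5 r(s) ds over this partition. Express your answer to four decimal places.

2.2855

Subinterval widths: 1.5, 0.5, 0.25, 1.75, 0.25, 0.25.
r(1) = 0.75, r(2.5) = 6/11, r(3) = 0.5, r(3.25) = 0.48, r(5) = 0.375, r(5.25) = 4/11, r(5.5) = 6/17.
On each subinterval the trapezoid contributes (Δs_i/2)·[r(s_{i-1}) + r(s_i)].
Sum ≈ 2.2855.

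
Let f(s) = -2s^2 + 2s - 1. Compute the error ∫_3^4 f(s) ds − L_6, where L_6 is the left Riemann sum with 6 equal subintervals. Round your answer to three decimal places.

-0.991

Exact integral: ∫_3^4 f(s) ds ≈ -18.66667.
L_6 ≈ -17.67593.
Error ≈ -18.66667 − (-17.67593) ≈ -0.991.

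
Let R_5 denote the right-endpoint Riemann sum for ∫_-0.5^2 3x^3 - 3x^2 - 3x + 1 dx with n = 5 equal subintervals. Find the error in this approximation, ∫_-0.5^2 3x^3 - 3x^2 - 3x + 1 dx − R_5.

Exact integral: ∫_-0.5^2 f(x) dx = 0.703125.
R_5 = 2.5.
Error = 0.703125 − 2.5 = -1.796875.

-1.796875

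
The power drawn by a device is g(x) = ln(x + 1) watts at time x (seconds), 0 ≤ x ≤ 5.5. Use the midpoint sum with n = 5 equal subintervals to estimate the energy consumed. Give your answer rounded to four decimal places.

6.7066

Δx = (5.5 − 0)/5 = 1.1.
Midpoints: 0.55, 1.65, 2.75, 3.85, 4.95.
g(0.55) ≈ 0.4383, g(1.65) ≈ 0.9746, g(2.75) ≈ 1.3218, g(3.85) ≈ 1.5790, g(4.95) ≈ 1.7834.
Sum = Δx · [g(0.55) + g(1.65) + g(2.75) + g(3.85) + g(4.95)].
Sum ≈ 6.7066.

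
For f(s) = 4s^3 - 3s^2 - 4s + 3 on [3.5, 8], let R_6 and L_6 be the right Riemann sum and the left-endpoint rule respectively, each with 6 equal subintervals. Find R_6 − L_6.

R_6 = 4053.375.
L_6 = 2775.9375.
R_6 − L_6 = 1277.4375.

1277.4375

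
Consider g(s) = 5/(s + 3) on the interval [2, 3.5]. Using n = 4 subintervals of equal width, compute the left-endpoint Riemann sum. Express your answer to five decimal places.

1.35605

Δs = (3.5 − 2)/4 = 0.375.
Left endpoints: 2, 2.375, 2.75, 3.125.
g(2) = 1, g(2.375) = 40/43, g(2.75) = 20/23, g(3.125) = 40/49.
Sum = Δs · [g(2) + g(2.375) + g(2.75) + g(3.125)].
Sum ≈ 1.35605.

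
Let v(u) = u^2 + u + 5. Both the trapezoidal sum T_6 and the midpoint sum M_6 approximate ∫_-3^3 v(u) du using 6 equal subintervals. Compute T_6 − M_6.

1.5

T_6 = 49.
M_6 = 47.5.
T_6 − M_6 = 1.5.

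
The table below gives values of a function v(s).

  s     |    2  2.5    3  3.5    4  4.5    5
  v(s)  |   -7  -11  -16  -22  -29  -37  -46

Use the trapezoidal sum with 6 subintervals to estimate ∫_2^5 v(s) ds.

-70.75

Δs = 0.5.
T_6 = (0.5/2)·[(-7) + 2·(-11) + 2·(-16) + 2·(-22) + 2·(-29) + 2·(-37) + (-46)] = -70.75.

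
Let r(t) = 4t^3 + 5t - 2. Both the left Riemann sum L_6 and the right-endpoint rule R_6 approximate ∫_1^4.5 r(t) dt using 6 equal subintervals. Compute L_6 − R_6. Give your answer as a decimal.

-220.5

L_6 ≈ 346.487847.
R_6 ≈ 566.987847.
L_6 − R_6 = -220.5.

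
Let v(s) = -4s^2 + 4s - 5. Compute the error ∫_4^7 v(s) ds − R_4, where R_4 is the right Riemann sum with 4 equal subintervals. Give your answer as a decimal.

46.125

Exact integral: ∫_4^7 v(s) ds = -321.
R_4 = -367.125.
Error = -321 − (-367.125) = 46.125.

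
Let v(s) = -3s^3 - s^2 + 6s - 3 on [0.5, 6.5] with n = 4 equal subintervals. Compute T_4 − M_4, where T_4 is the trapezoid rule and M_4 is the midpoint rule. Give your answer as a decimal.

T_4 = -1395.375.
M_4 = -1285.6875.
T_4 − M_4 = -109.6875.

-109.6875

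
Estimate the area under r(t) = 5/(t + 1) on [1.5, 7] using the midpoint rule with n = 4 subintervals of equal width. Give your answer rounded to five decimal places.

Δt = (7 − 1.5)/4 = 1.375.
Midpoints: 2.1875, 3.5625, 4.9375, 6.3125.
r(2.1875) = 80/51, r(3.5625) = 80/73, r(4.9375) = 16/19, r(6.3125) = 80/117.
Sum = Δt · [r(2.1875) + r(3.5625) + r(4.9375) + r(6.3125)].
Sum ≈ 5.76178.

5.76178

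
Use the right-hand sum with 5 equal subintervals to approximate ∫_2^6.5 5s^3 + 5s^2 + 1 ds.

3387.9375

Δs = (6.5 − 2)/5 = 0.9.
Right endpoints: 2.9, 3.8, 4.7, 5.6, 6.5.
f(2.9) = 164.995, f(3.8) = 347.56, f(4.7) = 630.565, f(5.6) = 1035.88, f(6.5) = 1585.375.
Sum = Δs · [f(2.9) + f(3.8) + f(4.7) + f(5.6) + f(6.5)].
Sum = 3387.9375.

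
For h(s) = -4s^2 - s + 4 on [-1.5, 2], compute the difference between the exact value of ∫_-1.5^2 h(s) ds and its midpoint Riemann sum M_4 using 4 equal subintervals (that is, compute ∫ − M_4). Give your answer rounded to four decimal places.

Exact integral: ∫_-1.5^2 h(s) ds ≈ -2.041667.
M_4 = -1.1484375.
Error ≈ -2.041667 − (-1.1484375) ≈ -0.8932.

-0.8932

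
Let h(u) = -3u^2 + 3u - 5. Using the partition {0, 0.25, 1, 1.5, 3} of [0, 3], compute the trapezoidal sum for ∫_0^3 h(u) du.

Subinterval widths: 0.25, 0.75, 0.5, 1.5.
h(0) = -5, h(0.25) = -4.4375, h(1) = -5, h(1.5) = -7.25, h(3) = -23.
On each subinterval the trapezoid contributes (Δu_i/2)·[h(u_{i-1}) + h(u_i)].
Sum = -30.46875.

-30.46875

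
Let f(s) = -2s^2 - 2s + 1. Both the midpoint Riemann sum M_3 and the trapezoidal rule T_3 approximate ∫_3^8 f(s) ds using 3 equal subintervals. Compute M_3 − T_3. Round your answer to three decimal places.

M_3 ≈ -371.01852.
T_3 ≈ -377.96296.
M_3 − T_3 ≈ 6.944.

6.944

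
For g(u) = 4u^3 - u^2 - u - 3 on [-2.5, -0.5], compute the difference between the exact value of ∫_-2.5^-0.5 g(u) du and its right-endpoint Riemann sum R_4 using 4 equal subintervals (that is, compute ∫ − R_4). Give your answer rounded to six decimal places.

Exact integral: ∫_-2.5^-0.5 g(u) du ≈ -47.16666667.
R_4 = -32.25.
Error ≈ -47.16666667 − (-32.25) ≈ -14.916667.

-14.916667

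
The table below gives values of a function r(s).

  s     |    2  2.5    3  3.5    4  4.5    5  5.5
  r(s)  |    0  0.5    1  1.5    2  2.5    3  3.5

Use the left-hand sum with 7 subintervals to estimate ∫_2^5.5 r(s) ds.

Δs = 0.5.
Sum = 0.5·[0 + 0.5 + 1 + 1.5 + 2 + 2.5 + 3] = 5.25.

5.25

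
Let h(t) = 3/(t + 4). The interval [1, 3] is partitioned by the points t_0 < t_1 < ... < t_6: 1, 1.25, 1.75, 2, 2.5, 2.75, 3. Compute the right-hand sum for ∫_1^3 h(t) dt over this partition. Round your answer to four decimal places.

0.9777

Subinterval widths: 0.25, 0.5, 0.25, 0.5, 0.25, 0.25.
Right endpoints: 1.25, 1.75, 2, 2.5, 2.75, 3.
h(1.25) = 4/7, h(1.75) = 12/23, h(2) = 0.5, h(2.5) = 6/13, h(2.75) = 4/9, h(3) = 3/7.
Sum = Σ Δt_i · h(t_i).
Sum ≈ 0.9777.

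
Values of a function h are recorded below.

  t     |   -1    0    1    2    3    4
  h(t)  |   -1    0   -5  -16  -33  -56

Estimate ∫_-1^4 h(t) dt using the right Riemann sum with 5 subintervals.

-110

Δt = 1.
Sum = 1·[0 + (-5) + (-16) + (-33) + (-56)] = -110.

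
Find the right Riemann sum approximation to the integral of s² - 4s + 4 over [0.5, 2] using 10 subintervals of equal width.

Δs = (2 − 0.5)/10 = 0.15.
Right endpoints: 0.65, 0.8, 0.95, 1.1, 1.25, 1.4, 1.55, 1.7, 1.85, 2.
f(0.65) = 1.8225, f(0.8) = 1.44, f(0.95) = 1.1025, f(1.1) = 0.81, f(1.25) = 0.5625, f(1.4) = 0.36, f(1.55) = 0.2025, f(1.7) = 0.09, f(1.85) = 0.0225, f(2) = 0.
Sum = Δs · [f(0.65) + f(0.8) + f(0.95) + ...].
Sum = 0.961875.

0.961875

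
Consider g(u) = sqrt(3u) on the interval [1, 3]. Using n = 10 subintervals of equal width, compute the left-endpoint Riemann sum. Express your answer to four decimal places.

Δu = (3 − 1)/10 = 0.2.
Left endpoints: 1, 1.2, 1.4, 1.6, 1.8, 2, 2.2, 2.4, 2.6, 2.8.
g(1) ≈ 1.7321, g(1.2) ≈ 1.8974, g(1.4) ≈ 2.0494, g(1.6) ≈ 2.1909, g(1.8) ≈ 2.3238, g(2) ≈ 2.4495, g(2.2) ≈ 2.5690, g(2.4) ≈ 2.6833, g(2.6) ≈ 2.7928, g(2.8) ≈ 2.8983.
Sum = Δu · [g(1) + g(1.2) + g(1.4) + ...].
Sum ≈ 4.7173.

4.7173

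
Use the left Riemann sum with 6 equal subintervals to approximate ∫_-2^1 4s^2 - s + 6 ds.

Δs = (1 − (-2))/6 = 0.5.
Left endpoints: -2, -1.5, -1, -0.5, 0, 0.5.
f(-2) = 24, f(-1.5) = 16.5, f(-1) = 11, f(-0.5) = 7.5, f(0) = 6, f(0.5) = 6.5.
Sum = Δs · [f(-2) + f(-1.5) + f(-1) + ...].
Sum = 35.75.

35.75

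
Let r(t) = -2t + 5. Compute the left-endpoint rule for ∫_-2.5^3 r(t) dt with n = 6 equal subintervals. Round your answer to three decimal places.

29.792

Δt = (3 − (-2.5))/6 = 11/12.
Left endpoints: -2.5, -19/12, -2/3, 0.25, 7/6, 25/12.
r(-2.5) = 10, r(-19/12) = 49/6, r(-2/3) = 19/3, r(0.25) = 4.5, r(7/6) = 8/3, r(25/12) = 5/6.
Sum = Δt · [r(-2.5) + r(-19/12) + r(-2/3) + ...].
Sum ≈ 29.792.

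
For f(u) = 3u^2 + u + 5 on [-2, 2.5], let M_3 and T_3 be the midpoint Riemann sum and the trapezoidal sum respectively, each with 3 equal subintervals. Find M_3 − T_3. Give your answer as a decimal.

-7.59375

M_3 = 44.71875.
T_3 = 52.3125.
M_3 − T_3 = -7.59375.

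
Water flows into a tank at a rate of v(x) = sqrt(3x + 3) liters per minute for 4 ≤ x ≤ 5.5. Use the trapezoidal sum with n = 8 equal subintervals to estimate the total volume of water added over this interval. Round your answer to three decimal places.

6.225

Δx = (5.5 − 4)/8 = 0.1875.
v(4) ≈ 3.873, v(4.1875) ≈ 3.945, v(4.375) ≈ 4.016, v(4.5625) ≈ 4.085, v(4.75) ≈ 4.153, v(4.9375) ≈ 4.220, v(5.125) ≈ 4.287, v(5.3125) ≈ 4.352, v(5.5) ≈ 4.416.
T_8 = (Δx/2)·[v(x_0) + 2v(x_1) + ... + 2v(x_{7}) + v(x_8)].
Sum ≈ 6.225.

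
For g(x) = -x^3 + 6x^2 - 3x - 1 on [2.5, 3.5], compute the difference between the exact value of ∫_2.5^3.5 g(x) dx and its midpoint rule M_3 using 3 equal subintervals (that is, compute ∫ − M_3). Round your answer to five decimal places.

-0.02778

Exact integral: ∫_2.5^3.5 g(x) dx = 16.75.
M_3 ≈ 16.7777778.
Error ≈ 16.75 − 16.7777778 ≈ -0.02778.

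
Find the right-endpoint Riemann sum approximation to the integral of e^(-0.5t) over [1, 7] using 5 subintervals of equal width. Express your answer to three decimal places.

Δt = (7 − 1)/5 = 1.2.
Right endpoints: 2.2, 3.4, 4.6, 5.8, 7.
f(2.2) ≈ 0.333, f(3.4) ≈ 0.183, f(4.6) ≈ 0.100, f(5.8) ≈ 0.055, f(7) ≈ 0.030.
Sum = Δt · [f(2.2) + f(3.4) + f(4.6) + f(5.8) + f(7)].
Sum ≈ 0.841.

0.841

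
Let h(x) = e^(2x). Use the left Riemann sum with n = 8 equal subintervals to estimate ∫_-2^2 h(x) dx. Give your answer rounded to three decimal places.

Δx = (2 − (-2))/8 = 0.5.
Left endpoints: -2, -1.5, -1, -0.5, 0, 0.5, 1, 1.5.
h(-2) ≈ 0.018, h(-1.5) ≈ 0.050, h(-1) ≈ 0.135, h(-0.5) ≈ 0.368, h(0) ≈ 1.000, h(0.5) ≈ 2.718, h(1) ≈ 7.389, h(1.5) ≈ 20.086.
Sum = Δx · [h(-2) + h(-1.5) + h(-1) + ...].
Sum ≈ 15.882.

15.882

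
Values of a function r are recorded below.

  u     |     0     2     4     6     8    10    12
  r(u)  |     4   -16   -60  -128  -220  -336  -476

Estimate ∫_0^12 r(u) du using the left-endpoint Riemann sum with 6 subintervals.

-1512

Δu = 2.
Sum = 2·[4 + (-16) + (-60) + (-128) + (-220) + (-336)] = -1512.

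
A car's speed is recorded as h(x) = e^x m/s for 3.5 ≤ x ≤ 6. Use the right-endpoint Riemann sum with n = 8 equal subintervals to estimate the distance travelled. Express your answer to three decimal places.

Δx = (6 − 3.5)/8 = 0.3125.
Right endpoints: 3.8125, 4.125, 4.4375, 4.75, 5.0625, 5.375, 5.6875, 6.
h(3.8125) ≈ 45.263, h(4.125) ≈ 61.868, h(4.4375) ≈ 84.563, h(4.75) ≈ 115.584, h(5.0625) ≈ 157.985, h(5.375) ≈ 215.940, h(5.6875) ≈ 295.155, h(6) ≈ 403.429.
Sum = Δx · [h(3.8125) + h(4.125) + h(4.4375) + ...].
Sum ≈ 431.184.

431.184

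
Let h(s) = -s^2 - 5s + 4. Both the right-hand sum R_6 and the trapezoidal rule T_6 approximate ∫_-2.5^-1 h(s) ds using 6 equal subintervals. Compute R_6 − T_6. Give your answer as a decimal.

R_6 = 13.953125.
T_6 = 14.234375.
R_6 − T_6 = -0.28125.

-0.28125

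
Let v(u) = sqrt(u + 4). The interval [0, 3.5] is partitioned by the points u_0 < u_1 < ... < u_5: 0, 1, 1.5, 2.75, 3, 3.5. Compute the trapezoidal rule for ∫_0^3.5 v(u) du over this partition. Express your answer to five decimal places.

8.35447

Subinterval widths: 1, 0.5, 1.25, 0.25, 0.5.
v(0) ≈ 2.00000, v(1) ≈ 2.23607, v(1.5) ≈ 2.34521, v(2.75) ≈ 2.59808, v(3) ≈ 2.64575, v(3.5) ≈ 2.73861.
On each subinterval the trapezoid contributes (Δu_i/2)·[v(u_{i-1}) + v(u_i)].
Sum ≈ 8.35447.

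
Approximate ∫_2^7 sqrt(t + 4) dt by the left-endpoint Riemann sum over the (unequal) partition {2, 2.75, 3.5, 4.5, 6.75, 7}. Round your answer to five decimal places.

Subinterval widths: 0.75, 0.75, 1, 2.25, 0.25.
Left endpoints: 2, 2.75, 3.5, 4.5, 6.75.
f(2) ≈ 2.44949, f(2.75) ≈ 2.59808, f(3.5) ≈ 2.73861, f(4.5) ≈ 2.91548, f(6.75) ≈ 3.27872.
Sum = Σ Δt_i · f(t_i).
Sum ≈ 13.90379.

13.90379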